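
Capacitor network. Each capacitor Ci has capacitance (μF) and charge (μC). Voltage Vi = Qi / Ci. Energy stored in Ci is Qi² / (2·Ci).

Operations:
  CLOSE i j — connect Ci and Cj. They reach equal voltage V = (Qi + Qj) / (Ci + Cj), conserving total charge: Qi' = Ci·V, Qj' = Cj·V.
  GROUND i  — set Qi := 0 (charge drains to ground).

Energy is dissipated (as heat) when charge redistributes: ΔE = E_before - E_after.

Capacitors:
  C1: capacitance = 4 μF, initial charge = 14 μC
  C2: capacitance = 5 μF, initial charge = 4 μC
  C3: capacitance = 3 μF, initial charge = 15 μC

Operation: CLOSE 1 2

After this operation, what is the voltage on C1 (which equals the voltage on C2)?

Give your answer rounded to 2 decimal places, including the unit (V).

Initial: C1(4μF, Q=14μC, V=3.50V), C2(5μF, Q=4μC, V=0.80V), C3(3μF, Q=15μC, V=5.00V)
Op 1: CLOSE 1-2: Q_total=18.00, C_total=9.00, V=2.00; Q1=8.00, Q2=10.00; dissipated=8.100

Answer: 2.00 V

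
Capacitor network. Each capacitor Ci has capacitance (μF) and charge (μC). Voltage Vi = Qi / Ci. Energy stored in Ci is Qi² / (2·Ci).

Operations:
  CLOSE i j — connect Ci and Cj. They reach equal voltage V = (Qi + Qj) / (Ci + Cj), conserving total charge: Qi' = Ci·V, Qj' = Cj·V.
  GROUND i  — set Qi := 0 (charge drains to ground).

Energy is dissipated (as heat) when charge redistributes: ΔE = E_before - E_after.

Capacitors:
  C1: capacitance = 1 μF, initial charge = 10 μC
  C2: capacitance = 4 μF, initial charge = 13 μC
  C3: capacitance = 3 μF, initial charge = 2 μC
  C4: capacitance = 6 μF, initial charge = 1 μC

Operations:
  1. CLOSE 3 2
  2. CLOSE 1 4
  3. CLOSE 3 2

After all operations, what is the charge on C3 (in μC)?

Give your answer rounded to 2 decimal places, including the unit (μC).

Answer: 6.43 μC

Derivation:
Initial: C1(1μF, Q=10μC, V=10.00V), C2(4μF, Q=13μC, V=3.25V), C3(3μF, Q=2μC, V=0.67V), C4(6μF, Q=1μC, V=0.17V)
Op 1: CLOSE 3-2: Q_total=15.00, C_total=7.00, V=2.14; Q3=6.43, Q2=8.57; dissipated=5.720
Op 2: CLOSE 1-4: Q_total=11.00, C_total=7.00, V=1.57; Q1=1.57, Q4=9.43; dissipated=41.440
Op 3: CLOSE 3-2: Q_total=15.00, C_total=7.00, V=2.14; Q3=6.43, Q2=8.57; dissipated=0.000
Final charges: Q1=1.57, Q2=8.57, Q3=6.43, Q4=9.43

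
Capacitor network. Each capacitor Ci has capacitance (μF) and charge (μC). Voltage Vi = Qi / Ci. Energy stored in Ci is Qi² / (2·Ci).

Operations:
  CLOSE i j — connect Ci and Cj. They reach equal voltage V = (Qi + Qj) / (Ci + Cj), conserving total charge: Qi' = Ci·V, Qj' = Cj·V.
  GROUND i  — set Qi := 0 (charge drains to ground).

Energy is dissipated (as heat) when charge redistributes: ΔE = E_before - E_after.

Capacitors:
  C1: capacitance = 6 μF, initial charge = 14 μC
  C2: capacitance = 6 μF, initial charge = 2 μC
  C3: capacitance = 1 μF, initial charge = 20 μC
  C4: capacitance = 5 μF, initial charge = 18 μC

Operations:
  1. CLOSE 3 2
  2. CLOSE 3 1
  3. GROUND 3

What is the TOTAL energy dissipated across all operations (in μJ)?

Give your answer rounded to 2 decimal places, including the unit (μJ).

Answer: 169.04 μJ

Derivation:
Initial: C1(6μF, Q=14μC, V=2.33V), C2(6μF, Q=2μC, V=0.33V), C3(1μF, Q=20μC, V=20.00V), C4(5μF, Q=18μC, V=3.60V)
Op 1: CLOSE 3-2: Q_total=22.00, C_total=7.00, V=3.14; Q3=3.14, Q2=18.86; dissipated=165.762
Op 2: CLOSE 3-1: Q_total=17.14, C_total=7.00, V=2.45; Q3=2.45, Q1=14.69; dissipated=0.281
Op 3: GROUND 3: Q3=0; energy lost=2.999
Total dissipated: 169.042 μJ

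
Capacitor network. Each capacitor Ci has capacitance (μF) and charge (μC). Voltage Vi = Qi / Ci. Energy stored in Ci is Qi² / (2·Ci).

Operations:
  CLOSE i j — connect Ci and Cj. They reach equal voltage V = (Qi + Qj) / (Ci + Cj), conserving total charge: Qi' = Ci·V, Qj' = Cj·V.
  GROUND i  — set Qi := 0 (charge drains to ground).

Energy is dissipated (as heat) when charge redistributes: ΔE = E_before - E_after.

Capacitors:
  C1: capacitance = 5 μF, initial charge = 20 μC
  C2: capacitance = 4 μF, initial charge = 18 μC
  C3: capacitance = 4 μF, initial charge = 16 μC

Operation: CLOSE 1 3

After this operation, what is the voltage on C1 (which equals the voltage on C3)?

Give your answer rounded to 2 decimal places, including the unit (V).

Initial: C1(5μF, Q=20μC, V=4.00V), C2(4μF, Q=18μC, V=4.50V), C3(4μF, Q=16μC, V=4.00V)
Op 1: CLOSE 1-3: Q_total=36.00, C_total=9.00, V=4.00; Q1=20.00, Q3=16.00; dissipated=0.000

Answer: 4.00 V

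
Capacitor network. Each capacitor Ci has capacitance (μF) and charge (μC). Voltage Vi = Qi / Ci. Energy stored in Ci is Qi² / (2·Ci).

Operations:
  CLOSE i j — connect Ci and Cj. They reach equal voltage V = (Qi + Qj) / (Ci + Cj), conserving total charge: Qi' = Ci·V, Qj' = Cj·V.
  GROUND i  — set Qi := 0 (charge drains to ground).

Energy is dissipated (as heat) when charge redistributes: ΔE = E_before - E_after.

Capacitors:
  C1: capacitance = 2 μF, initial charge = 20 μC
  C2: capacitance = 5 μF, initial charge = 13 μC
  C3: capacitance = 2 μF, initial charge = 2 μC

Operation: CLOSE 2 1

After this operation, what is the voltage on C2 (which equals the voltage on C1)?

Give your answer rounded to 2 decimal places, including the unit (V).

Initial: C1(2μF, Q=20μC, V=10.00V), C2(5μF, Q=13μC, V=2.60V), C3(2μF, Q=2μC, V=1.00V)
Op 1: CLOSE 2-1: Q_total=33.00, C_total=7.00, V=4.71; Q2=23.57, Q1=9.43; dissipated=39.114

Answer: 4.71 V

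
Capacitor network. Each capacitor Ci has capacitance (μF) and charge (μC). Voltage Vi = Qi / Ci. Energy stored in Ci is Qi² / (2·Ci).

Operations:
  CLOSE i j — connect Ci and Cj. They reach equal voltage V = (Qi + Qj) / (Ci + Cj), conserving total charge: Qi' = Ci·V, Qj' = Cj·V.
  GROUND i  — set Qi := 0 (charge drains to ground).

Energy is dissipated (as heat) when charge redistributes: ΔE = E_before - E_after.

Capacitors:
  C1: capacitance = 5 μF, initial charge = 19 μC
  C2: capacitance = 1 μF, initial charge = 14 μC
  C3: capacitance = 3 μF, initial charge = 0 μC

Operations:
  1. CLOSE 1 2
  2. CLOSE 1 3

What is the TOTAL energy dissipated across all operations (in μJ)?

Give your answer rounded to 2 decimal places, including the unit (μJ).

Initial: C1(5μF, Q=19μC, V=3.80V), C2(1μF, Q=14μC, V=14.00V), C3(3μF, Q=0μC, V=0.00V)
Op 1: CLOSE 1-2: Q_total=33.00, C_total=6.00, V=5.50; Q1=27.50, Q2=5.50; dissipated=43.350
Op 2: CLOSE 1-3: Q_total=27.50, C_total=8.00, V=3.44; Q1=17.19, Q3=10.31; dissipated=28.359
Total dissipated: 71.709 μJ

Answer: 71.71 μJ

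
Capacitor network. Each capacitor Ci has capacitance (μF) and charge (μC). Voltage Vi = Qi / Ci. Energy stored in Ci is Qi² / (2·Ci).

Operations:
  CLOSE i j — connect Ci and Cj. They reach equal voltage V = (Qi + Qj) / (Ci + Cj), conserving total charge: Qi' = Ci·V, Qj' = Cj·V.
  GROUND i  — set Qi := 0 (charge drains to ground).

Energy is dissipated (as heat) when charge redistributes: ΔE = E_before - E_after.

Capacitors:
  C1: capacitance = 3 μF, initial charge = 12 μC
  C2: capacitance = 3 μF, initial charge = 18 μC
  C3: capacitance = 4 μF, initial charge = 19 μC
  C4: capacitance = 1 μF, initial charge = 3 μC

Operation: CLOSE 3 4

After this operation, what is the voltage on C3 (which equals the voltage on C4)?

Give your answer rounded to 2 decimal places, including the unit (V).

Initial: C1(3μF, Q=12μC, V=4.00V), C2(3μF, Q=18μC, V=6.00V), C3(4μF, Q=19μC, V=4.75V), C4(1μF, Q=3μC, V=3.00V)
Op 1: CLOSE 3-4: Q_total=22.00, C_total=5.00, V=4.40; Q3=17.60, Q4=4.40; dissipated=1.225

Answer: 4.40 V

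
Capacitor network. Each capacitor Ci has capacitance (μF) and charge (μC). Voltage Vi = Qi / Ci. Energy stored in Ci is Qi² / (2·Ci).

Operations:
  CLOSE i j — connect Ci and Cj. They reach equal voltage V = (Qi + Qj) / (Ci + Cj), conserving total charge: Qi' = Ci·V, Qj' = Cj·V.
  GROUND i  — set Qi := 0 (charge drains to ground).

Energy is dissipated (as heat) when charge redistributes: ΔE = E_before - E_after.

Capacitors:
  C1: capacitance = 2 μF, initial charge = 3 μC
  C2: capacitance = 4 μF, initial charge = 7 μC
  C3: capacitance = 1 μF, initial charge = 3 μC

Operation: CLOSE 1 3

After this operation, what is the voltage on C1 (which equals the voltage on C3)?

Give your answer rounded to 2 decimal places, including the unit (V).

Initial: C1(2μF, Q=3μC, V=1.50V), C2(4μF, Q=7μC, V=1.75V), C3(1μF, Q=3μC, V=3.00V)
Op 1: CLOSE 1-3: Q_total=6.00, C_total=3.00, V=2.00; Q1=4.00, Q3=2.00; dissipated=0.750

Answer: 2.00 V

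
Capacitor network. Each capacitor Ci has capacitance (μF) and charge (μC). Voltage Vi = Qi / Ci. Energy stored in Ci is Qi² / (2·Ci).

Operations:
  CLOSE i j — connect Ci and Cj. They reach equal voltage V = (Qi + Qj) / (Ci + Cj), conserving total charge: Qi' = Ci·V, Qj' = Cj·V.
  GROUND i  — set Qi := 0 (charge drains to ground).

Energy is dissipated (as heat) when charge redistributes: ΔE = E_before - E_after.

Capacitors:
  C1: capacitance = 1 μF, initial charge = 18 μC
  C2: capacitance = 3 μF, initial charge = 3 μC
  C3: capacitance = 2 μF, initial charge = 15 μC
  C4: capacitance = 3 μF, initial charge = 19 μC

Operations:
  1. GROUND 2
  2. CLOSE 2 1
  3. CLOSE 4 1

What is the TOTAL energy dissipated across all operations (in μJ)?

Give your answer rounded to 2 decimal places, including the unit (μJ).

Initial: C1(1μF, Q=18μC, V=18.00V), C2(3μF, Q=3μC, V=1.00V), C3(2μF, Q=15μC, V=7.50V), C4(3μF, Q=19μC, V=6.33V)
Op 1: GROUND 2: Q2=0; energy lost=1.500
Op 2: CLOSE 2-1: Q_total=18.00, C_total=4.00, V=4.50; Q2=13.50, Q1=4.50; dissipated=121.500
Op 3: CLOSE 4-1: Q_total=23.50, C_total=4.00, V=5.88; Q4=17.62, Q1=5.88; dissipated=1.260
Total dissipated: 124.260 μJ

Answer: 124.26 μJ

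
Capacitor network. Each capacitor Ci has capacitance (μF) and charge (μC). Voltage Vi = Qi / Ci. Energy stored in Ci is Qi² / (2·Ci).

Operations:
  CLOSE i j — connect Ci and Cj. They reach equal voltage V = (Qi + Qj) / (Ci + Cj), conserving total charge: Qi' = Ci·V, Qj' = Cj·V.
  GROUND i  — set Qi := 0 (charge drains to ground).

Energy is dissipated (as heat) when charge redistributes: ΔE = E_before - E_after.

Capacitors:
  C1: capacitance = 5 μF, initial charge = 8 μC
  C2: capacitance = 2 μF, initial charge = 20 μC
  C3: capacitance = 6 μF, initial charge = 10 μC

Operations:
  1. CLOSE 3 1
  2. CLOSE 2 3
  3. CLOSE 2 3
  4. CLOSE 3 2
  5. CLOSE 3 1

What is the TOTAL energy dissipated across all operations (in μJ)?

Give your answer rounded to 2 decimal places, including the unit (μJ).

Initial: C1(5μF, Q=8μC, V=1.60V), C2(2μF, Q=20μC, V=10.00V), C3(6μF, Q=10μC, V=1.67V)
Op 1: CLOSE 3-1: Q_total=18.00, C_total=11.00, V=1.64; Q3=9.82, Q1=8.18; dissipated=0.006
Op 2: CLOSE 2-3: Q_total=29.82, C_total=8.00, V=3.73; Q2=7.45, Q3=22.36; dissipated=52.463
Op 3: CLOSE 2-3: Q_total=29.82, C_total=8.00, V=3.73; Q2=7.45, Q3=22.36; dissipated=0.000
Op 4: CLOSE 3-2: Q_total=29.82, C_total=8.00, V=3.73; Q3=22.36, Q2=7.45; dissipated=0.000
Op 5: CLOSE 3-1: Q_total=30.55, C_total=11.00, V=2.78; Q3=16.66, Q1=13.88; dissipated=5.962
Total dissipated: 58.431 μJ

Answer: 58.43 μJ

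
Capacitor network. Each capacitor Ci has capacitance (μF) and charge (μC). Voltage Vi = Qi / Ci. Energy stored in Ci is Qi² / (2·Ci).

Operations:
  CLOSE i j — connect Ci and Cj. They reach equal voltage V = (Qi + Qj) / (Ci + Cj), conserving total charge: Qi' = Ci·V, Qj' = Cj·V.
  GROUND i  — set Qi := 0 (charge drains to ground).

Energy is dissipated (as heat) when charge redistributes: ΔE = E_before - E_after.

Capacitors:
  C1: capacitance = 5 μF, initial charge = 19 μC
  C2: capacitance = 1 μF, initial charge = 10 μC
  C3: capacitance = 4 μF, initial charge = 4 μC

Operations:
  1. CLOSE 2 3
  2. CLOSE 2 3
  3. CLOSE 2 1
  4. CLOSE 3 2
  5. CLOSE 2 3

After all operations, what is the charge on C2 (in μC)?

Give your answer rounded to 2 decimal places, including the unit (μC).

Initial: C1(5μF, Q=19μC, V=3.80V), C2(1μF, Q=10μC, V=10.00V), C3(4μF, Q=4μC, V=1.00V)
Op 1: CLOSE 2-3: Q_total=14.00, C_total=5.00, V=2.80; Q2=2.80, Q3=11.20; dissipated=32.400
Op 2: CLOSE 2-3: Q_total=14.00, C_total=5.00, V=2.80; Q2=2.80, Q3=11.20; dissipated=0.000
Op 3: CLOSE 2-1: Q_total=21.80, C_total=6.00, V=3.63; Q2=3.63, Q1=18.17; dissipated=0.417
Op 4: CLOSE 3-2: Q_total=14.83, C_total=5.00, V=2.97; Q3=11.87, Q2=2.97; dissipated=0.278
Op 5: CLOSE 2-3: Q_total=14.83, C_total=5.00, V=2.97; Q2=2.97, Q3=11.87; dissipated=0.000
Final charges: Q1=18.17, Q2=2.97, Q3=11.87

Answer: 2.97 μC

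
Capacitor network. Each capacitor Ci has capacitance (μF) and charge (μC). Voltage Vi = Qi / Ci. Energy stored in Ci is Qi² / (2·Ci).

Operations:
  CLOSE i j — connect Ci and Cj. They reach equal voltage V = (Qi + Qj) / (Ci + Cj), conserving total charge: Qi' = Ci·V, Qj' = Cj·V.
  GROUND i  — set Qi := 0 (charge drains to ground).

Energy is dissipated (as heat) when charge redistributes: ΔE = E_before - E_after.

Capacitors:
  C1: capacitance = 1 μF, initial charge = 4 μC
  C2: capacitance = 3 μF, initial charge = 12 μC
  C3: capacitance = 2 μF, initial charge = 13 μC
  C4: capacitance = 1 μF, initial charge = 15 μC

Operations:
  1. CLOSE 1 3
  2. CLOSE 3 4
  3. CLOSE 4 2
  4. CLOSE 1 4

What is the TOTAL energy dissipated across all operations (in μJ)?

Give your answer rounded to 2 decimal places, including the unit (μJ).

Answer: 39.74 μJ

Derivation:
Initial: C1(1μF, Q=4μC, V=4.00V), C2(3μF, Q=12μC, V=4.00V), C3(2μF, Q=13μC, V=6.50V), C4(1μF, Q=15μC, V=15.00V)
Op 1: CLOSE 1-3: Q_total=17.00, C_total=3.00, V=5.67; Q1=5.67, Q3=11.33; dissipated=2.083
Op 2: CLOSE 3-4: Q_total=26.33, C_total=3.00, V=8.78; Q3=17.56, Q4=8.78; dissipated=29.037
Op 3: CLOSE 4-2: Q_total=20.78, C_total=4.00, V=5.19; Q4=5.19, Q2=15.58; dissipated=8.560
Op 4: CLOSE 1-4: Q_total=10.86, C_total=2.00, V=5.43; Q1=5.43, Q4=5.43; dissipated=0.056
Total dissipated: 39.736 μJ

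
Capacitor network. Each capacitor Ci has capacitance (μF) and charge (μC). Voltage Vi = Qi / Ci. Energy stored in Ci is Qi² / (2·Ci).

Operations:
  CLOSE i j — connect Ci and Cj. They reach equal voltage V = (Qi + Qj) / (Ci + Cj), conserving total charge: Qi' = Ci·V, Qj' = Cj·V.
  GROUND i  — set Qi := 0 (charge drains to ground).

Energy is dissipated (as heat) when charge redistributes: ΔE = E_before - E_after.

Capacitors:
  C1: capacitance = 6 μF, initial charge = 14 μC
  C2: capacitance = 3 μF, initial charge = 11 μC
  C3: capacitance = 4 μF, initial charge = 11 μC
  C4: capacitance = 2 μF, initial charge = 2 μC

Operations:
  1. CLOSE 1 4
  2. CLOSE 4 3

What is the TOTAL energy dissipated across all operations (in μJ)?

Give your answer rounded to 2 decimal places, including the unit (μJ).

Initial: C1(6μF, Q=14μC, V=2.33V), C2(3μF, Q=11μC, V=3.67V), C3(4μF, Q=11μC, V=2.75V), C4(2μF, Q=2μC, V=1.00V)
Op 1: CLOSE 1-4: Q_total=16.00, C_total=8.00, V=2.00; Q1=12.00, Q4=4.00; dissipated=1.333
Op 2: CLOSE 4-3: Q_total=15.00, C_total=6.00, V=2.50; Q4=5.00, Q3=10.00; dissipated=0.375
Total dissipated: 1.708 μJ

Answer: 1.71 μJ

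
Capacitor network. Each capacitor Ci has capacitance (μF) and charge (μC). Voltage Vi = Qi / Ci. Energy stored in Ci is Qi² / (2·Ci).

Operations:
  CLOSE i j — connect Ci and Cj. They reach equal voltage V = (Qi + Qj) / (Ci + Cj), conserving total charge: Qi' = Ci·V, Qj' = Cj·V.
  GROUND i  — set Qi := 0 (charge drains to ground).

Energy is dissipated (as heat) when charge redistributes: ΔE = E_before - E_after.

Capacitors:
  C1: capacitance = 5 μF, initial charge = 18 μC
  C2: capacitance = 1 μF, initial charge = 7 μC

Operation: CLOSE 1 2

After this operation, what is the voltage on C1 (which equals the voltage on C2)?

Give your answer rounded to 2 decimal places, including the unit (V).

Answer: 4.17 V

Derivation:
Initial: C1(5μF, Q=18μC, V=3.60V), C2(1μF, Q=7μC, V=7.00V)
Op 1: CLOSE 1-2: Q_total=25.00, C_total=6.00, V=4.17; Q1=20.83, Q2=4.17; dissipated=4.817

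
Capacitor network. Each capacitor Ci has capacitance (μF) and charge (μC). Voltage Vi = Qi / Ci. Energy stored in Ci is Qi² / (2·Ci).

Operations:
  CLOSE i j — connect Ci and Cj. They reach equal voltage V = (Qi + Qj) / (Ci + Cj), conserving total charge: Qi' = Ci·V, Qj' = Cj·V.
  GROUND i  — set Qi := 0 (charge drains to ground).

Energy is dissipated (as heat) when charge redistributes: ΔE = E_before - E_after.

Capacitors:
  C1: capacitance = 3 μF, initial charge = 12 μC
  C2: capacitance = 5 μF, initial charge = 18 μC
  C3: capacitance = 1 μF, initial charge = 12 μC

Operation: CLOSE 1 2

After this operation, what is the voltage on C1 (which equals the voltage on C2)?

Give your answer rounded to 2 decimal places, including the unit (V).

Initial: C1(3μF, Q=12μC, V=4.00V), C2(5μF, Q=18μC, V=3.60V), C3(1μF, Q=12μC, V=12.00V)
Op 1: CLOSE 1-2: Q_total=30.00, C_total=8.00, V=3.75; Q1=11.25, Q2=18.75; dissipated=0.150

Answer: 3.75 V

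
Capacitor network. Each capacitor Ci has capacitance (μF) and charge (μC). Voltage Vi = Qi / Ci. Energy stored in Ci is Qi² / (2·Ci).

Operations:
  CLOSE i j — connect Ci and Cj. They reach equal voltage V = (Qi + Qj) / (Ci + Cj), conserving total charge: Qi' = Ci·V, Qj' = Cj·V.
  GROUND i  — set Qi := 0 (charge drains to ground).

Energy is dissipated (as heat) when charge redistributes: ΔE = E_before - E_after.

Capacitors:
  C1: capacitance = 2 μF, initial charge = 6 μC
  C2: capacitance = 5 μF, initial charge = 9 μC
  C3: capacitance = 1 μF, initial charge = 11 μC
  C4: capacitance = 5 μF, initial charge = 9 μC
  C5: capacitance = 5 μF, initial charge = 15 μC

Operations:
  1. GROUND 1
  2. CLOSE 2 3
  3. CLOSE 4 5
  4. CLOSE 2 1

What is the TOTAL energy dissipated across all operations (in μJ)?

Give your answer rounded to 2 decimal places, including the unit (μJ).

Answer: 54.00 μJ

Derivation:
Initial: C1(2μF, Q=6μC, V=3.00V), C2(5μF, Q=9μC, V=1.80V), C3(1μF, Q=11μC, V=11.00V), C4(5μF, Q=9μC, V=1.80V), C5(5μF, Q=15μC, V=3.00V)
Op 1: GROUND 1: Q1=0; energy lost=9.000
Op 2: CLOSE 2-3: Q_total=20.00, C_total=6.00, V=3.33; Q2=16.67, Q3=3.33; dissipated=35.267
Op 3: CLOSE 4-5: Q_total=24.00, C_total=10.00, V=2.40; Q4=12.00, Q5=12.00; dissipated=1.800
Op 4: CLOSE 2-1: Q_total=16.67, C_total=7.00, V=2.38; Q2=11.90, Q1=4.76; dissipated=7.937
Total dissipated: 54.003 μJ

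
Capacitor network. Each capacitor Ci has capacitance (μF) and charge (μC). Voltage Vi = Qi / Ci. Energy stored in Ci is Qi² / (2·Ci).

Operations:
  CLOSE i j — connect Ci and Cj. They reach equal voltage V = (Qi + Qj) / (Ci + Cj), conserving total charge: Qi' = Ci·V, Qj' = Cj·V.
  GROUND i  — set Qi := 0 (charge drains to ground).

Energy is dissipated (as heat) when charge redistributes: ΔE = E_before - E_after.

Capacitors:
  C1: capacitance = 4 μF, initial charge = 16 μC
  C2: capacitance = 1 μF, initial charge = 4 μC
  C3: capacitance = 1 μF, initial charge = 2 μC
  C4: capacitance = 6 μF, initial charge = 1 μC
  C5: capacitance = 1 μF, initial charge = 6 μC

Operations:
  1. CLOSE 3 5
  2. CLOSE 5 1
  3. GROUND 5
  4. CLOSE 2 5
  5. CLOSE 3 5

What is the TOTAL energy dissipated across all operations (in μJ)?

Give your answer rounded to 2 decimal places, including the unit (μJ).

Initial: C1(4μF, Q=16μC, V=4.00V), C2(1μF, Q=4μC, V=4.00V), C3(1μF, Q=2μC, V=2.00V), C4(6μF, Q=1μC, V=0.17V), C5(1μF, Q=6μC, V=6.00V)
Op 1: CLOSE 3-5: Q_total=8.00, C_total=2.00, V=4.00; Q3=4.00, Q5=4.00; dissipated=4.000
Op 2: CLOSE 5-1: Q_total=20.00, C_total=5.00, V=4.00; Q5=4.00, Q1=16.00; dissipated=0.000
Op 3: GROUND 5: Q5=0; energy lost=8.000
Op 4: CLOSE 2-5: Q_total=4.00, C_total=2.00, V=2.00; Q2=2.00, Q5=2.00; dissipated=4.000
Op 5: CLOSE 3-5: Q_total=6.00, C_total=2.00, V=3.00; Q3=3.00, Q5=3.00; dissipated=1.000
Total dissipated: 17.000 μJ

Answer: 17.00 μJ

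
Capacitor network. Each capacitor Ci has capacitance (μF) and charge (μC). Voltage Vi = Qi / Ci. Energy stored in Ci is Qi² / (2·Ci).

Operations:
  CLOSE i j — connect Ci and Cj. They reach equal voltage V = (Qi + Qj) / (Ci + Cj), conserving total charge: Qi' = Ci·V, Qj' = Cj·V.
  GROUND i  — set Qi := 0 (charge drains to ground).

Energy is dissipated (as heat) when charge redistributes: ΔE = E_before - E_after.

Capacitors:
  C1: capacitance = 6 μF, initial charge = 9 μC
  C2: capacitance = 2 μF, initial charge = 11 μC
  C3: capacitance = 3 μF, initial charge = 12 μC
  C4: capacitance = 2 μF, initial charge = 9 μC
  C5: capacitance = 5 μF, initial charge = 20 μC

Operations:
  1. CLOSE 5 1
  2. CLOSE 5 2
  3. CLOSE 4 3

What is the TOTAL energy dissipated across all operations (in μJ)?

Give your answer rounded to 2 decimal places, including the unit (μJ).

Initial: C1(6μF, Q=9μC, V=1.50V), C2(2μF, Q=11μC, V=5.50V), C3(3μF, Q=12μC, V=4.00V), C4(2μF, Q=9μC, V=4.50V), C5(5μF, Q=20μC, V=4.00V)
Op 1: CLOSE 5-1: Q_total=29.00, C_total=11.00, V=2.64; Q5=13.18, Q1=15.82; dissipated=8.523
Op 2: CLOSE 5-2: Q_total=24.18, C_total=7.00, V=3.45; Q5=17.27, Q2=6.91; dissipated=5.857
Op 3: CLOSE 4-3: Q_total=21.00, C_total=5.00, V=4.20; Q4=8.40, Q3=12.60; dissipated=0.150
Total dissipated: 14.530 μJ

Answer: 14.53 μJ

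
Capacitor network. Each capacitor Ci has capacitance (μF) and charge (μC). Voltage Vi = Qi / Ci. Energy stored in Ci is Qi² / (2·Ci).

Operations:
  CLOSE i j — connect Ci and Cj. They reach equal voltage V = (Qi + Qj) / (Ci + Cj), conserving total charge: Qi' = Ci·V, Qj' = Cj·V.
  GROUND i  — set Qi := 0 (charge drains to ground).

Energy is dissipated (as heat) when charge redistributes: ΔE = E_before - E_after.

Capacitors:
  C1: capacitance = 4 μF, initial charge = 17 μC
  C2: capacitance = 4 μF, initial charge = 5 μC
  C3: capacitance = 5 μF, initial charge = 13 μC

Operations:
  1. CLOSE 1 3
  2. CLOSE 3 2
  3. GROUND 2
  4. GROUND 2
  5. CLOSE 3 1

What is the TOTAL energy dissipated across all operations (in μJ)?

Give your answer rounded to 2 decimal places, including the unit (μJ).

Initial: C1(4μF, Q=17μC, V=4.25V), C2(4μF, Q=5μC, V=1.25V), C3(5μF, Q=13μC, V=2.60V)
Op 1: CLOSE 1-3: Q_total=30.00, C_total=9.00, V=3.33; Q1=13.33, Q3=16.67; dissipated=3.025
Op 2: CLOSE 3-2: Q_total=21.67, C_total=9.00, V=2.41; Q3=12.04, Q2=9.63; dissipated=4.823
Op 3: GROUND 2: Q2=0; energy lost=11.591
Op 4: GROUND 2: Q2=0; energy lost=0.000
Op 5: CLOSE 3-1: Q_total=25.37, C_total=9.00, V=2.82; Q3=14.09, Q1=11.28; dissipated=0.953
Total dissipated: 20.391 μJ

Answer: 20.39 μJ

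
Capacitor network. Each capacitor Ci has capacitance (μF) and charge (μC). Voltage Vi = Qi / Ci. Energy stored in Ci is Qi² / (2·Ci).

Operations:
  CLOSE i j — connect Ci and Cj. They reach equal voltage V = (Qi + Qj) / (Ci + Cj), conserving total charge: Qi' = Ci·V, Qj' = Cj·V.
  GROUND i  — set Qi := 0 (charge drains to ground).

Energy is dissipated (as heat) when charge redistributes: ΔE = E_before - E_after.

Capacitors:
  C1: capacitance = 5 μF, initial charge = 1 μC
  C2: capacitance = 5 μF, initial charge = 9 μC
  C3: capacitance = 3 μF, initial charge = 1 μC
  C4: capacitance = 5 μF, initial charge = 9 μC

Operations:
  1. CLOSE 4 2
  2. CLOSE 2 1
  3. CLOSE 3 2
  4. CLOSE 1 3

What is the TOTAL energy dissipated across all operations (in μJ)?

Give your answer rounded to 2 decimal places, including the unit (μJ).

Answer: 3.68 μJ

Derivation:
Initial: C1(5μF, Q=1μC, V=0.20V), C2(5μF, Q=9μC, V=1.80V), C3(3μF, Q=1μC, V=0.33V), C4(5μF, Q=9μC, V=1.80V)
Op 1: CLOSE 4-2: Q_total=18.00, C_total=10.00, V=1.80; Q4=9.00, Q2=9.00; dissipated=0.000
Op 2: CLOSE 2-1: Q_total=10.00, C_total=10.00, V=1.00; Q2=5.00, Q1=5.00; dissipated=3.200
Op 3: CLOSE 3-2: Q_total=6.00, C_total=8.00, V=0.75; Q3=2.25, Q2=3.75; dissipated=0.417
Op 4: CLOSE 1-3: Q_total=7.25, C_total=8.00, V=0.91; Q1=4.53, Q3=2.72; dissipated=0.059
Total dissipated: 3.675 μJ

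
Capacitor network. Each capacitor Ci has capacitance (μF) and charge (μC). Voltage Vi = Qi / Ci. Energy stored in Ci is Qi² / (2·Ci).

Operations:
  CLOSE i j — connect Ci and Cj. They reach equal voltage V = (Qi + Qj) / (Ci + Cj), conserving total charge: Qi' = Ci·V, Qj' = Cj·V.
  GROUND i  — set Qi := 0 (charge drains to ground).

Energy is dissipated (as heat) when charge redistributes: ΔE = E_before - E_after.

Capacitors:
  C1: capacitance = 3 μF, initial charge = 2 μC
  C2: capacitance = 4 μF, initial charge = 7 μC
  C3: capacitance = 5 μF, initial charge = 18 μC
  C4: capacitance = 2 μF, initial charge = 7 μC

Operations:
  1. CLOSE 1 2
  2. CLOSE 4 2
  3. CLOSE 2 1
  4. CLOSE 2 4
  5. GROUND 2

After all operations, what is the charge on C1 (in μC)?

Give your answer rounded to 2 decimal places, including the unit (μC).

Answer: 5.12 μC

Derivation:
Initial: C1(3μF, Q=2μC, V=0.67V), C2(4μF, Q=7μC, V=1.75V), C3(5μF, Q=18μC, V=3.60V), C4(2μF, Q=7μC, V=3.50V)
Op 1: CLOSE 1-2: Q_total=9.00, C_total=7.00, V=1.29; Q1=3.86, Q2=5.14; dissipated=1.006
Op 2: CLOSE 4-2: Q_total=12.14, C_total=6.00, V=2.02; Q4=4.05, Q2=8.10; dissipated=3.269
Op 3: CLOSE 2-1: Q_total=11.95, C_total=7.00, V=1.71; Q2=6.83, Q1=5.12; dissipated=0.467
Op 4: CLOSE 2-4: Q_total=10.88, C_total=6.00, V=1.81; Q2=7.25, Q4=3.63; dissipated=0.067
Op 5: GROUND 2: Q2=0; energy lost=6.573
Final charges: Q1=5.12, Q2=0.00, Q3=18.00, Q4=3.63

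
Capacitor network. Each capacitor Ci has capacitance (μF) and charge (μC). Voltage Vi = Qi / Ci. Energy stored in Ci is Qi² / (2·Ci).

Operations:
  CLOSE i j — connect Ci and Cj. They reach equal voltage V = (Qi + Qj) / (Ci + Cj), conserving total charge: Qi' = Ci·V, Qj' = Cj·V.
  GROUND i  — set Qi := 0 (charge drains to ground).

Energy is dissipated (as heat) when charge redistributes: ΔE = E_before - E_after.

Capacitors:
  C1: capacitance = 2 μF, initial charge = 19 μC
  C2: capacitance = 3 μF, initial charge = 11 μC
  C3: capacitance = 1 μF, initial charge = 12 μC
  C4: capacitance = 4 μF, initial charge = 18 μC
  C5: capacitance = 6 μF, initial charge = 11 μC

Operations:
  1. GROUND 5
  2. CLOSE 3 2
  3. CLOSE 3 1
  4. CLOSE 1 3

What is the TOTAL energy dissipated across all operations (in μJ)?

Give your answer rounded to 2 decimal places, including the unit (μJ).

Answer: 40.81 μJ

Derivation:
Initial: C1(2μF, Q=19μC, V=9.50V), C2(3μF, Q=11μC, V=3.67V), C3(1μF, Q=12μC, V=12.00V), C4(4μF, Q=18μC, V=4.50V), C5(6μF, Q=11μC, V=1.83V)
Op 1: GROUND 5: Q5=0; energy lost=10.083
Op 2: CLOSE 3-2: Q_total=23.00, C_total=4.00, V=5.75; Q3=5.75, Q2=17.25; dissipated=26.042
Op 3: CLOSE 3-1: Q_total=24.75, C_total=3.00, V=8.25; Q3=8.25, Q1=16.50; dissipated=4.688
Op 4: CLOSE 1-3: Q_total=24.75, C_total=3.00, V=8.25; Q1=16.50, Q3=8.25; dissipated=0.000
Total dissipated: 40.812 μJ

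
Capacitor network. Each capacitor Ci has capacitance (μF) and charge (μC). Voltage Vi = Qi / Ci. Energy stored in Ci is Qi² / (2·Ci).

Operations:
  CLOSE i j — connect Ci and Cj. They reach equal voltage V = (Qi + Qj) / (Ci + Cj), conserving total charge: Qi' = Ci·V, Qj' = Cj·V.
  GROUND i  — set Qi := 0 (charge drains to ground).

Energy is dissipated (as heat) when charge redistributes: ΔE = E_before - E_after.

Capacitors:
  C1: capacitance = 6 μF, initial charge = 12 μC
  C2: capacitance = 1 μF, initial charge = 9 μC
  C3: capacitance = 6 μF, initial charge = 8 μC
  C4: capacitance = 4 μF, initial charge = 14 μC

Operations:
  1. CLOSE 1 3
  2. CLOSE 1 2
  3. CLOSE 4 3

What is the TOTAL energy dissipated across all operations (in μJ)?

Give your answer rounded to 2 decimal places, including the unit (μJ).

Initial: C1(6μF, Q=12μC, V=2.00V), C2(1μF, Q=9μC, V=9.00V), C3(6μF, Q=8μC, V=1.33V), C4(4μF, Q=14μC, V=3.50V)
Op 1: CLOSE 1-3: Q_total=20.00, C_total=12.00, V=1.67; Q1=10.00, Q3=10.00; dissipated=0.667
Op 2: CLOSE 1-2: Q_total=19.00, C_total=7.00, V=2.71; Q1=16.29, Q2=2.71; dissipated=23.048
Op 3: CLOSE 4-3: Q_total=24.00, C_total=10.00, V=2.40; Q4=9.60, Q3=14.40; dissipated=4.033
Total dissipated: 27.748 μJ

Answer: 27.75 μJ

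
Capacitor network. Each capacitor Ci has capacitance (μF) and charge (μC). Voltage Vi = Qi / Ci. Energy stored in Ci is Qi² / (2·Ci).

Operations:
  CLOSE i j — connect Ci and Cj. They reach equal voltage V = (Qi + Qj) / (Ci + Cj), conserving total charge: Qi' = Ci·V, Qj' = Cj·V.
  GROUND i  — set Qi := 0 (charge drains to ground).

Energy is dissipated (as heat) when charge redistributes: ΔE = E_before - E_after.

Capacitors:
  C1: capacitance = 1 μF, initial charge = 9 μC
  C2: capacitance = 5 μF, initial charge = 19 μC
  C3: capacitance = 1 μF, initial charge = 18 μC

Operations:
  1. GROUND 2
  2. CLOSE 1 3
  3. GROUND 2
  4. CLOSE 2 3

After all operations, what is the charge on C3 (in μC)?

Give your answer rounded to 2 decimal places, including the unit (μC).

Initial: C1(1μF, Q=9μC, V=9.00V), C2(5μF, Q=19μC, V=3.80V), C3(1μF, Q=18μC, V=18.00V)
Op 1: GROUND 2: Q2=0; energy lost=36.100
Op 2: CLOSE 1-3: Q_total=27.00, C_total=2.00, V=13.50; Q1=13.50, Q3=13.50; dissipated=20.250
Op 3: GROUND 2: Q2=0; energy lost=0.000
Op 4: CLOSE 2-3: Q_total=13.50, C_total=6.00, V=2.25; Q2=11.25, Q3=2.25; dissipated=75.938
Final charges: Q1=13.50, Q2=11.25, Q3=2.25

Answer: 2.25 μC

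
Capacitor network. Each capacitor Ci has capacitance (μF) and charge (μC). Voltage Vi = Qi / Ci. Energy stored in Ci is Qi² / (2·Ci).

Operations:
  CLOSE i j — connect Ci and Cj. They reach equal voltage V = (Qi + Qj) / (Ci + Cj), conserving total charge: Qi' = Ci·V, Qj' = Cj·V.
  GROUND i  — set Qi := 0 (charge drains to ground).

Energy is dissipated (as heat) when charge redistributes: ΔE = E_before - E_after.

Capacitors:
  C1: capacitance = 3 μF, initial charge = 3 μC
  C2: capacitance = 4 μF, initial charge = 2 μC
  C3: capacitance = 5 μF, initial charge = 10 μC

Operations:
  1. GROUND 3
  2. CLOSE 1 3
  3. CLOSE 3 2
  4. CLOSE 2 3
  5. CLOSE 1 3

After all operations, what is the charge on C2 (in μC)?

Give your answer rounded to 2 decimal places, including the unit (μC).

Initial: C1(3μF, Q=3μC, V=1.00V), C2(4μF, Q=2μC, V=0.50V), C3(5μF, Q=10μC, V=2.00V)
Op 1: GROUND 3: Q3=0; energy lost=10.000
Op 2: CLOSE 1-3: Q_total=3.00, C_total=8.00, V=0.38; Q1=1.12, Q3=1.88; dissipated=0.938
Op 3: CLOSE 3-2: Q_total=3.88, C_total=9.00, V=0.43; Q3=2.15, Q2=1.72; dissipated=0.017
Op 4: CLOSE 2-3: Q_total=3.88, C_total=9.00, V=0.43; Q2=1.72, Q3=2.15; dissipated=0.000
Op 5: CLOSE 1-3: Q_total=3.28, C_total=8.00, V=0.41; Q1=1.23, Q3=2.05; dissipated=0.003
Final charges: Q1=1.23, Q2=1.72, Q3=2.05

Answer: 1.72 μC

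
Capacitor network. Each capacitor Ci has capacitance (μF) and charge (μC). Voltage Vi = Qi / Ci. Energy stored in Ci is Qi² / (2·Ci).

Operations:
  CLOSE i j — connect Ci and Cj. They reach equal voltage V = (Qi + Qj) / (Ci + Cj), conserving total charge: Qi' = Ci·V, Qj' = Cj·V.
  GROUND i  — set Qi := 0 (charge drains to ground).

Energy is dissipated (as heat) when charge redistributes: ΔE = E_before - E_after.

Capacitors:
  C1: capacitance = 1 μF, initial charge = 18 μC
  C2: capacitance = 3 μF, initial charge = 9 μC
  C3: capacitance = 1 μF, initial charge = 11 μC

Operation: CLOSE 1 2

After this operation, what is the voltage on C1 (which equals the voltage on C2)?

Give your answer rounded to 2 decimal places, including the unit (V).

Answer: 6.75 V

Derivation:
Initial: C1(1μF, Q=18μC, V=18.00V), C2(3μF, Q=9μC, V=3.00V), C3(1μF, Q=11μC, V=11.00V)
Op 1: CLOSE 1-2: Q_total=27.00, C_total=4.00, V=6.75; Q1=6.75, Q2=20.25; dissipated=84.375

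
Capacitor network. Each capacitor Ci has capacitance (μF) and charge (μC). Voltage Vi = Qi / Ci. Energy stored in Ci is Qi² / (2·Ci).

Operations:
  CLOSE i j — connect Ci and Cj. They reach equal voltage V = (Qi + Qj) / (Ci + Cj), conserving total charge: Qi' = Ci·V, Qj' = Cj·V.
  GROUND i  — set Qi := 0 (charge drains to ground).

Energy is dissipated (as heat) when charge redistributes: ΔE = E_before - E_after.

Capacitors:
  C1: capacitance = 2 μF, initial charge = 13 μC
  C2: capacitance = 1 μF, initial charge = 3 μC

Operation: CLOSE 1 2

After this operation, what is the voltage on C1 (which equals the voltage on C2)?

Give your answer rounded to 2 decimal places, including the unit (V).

Initial: C1(2μF, Q=13μC, V=6.50V), C2(1μF, Q=3μC, V=3.00V)
Op 1: CLOSE 1-2: Q_total=16.00, C_total=3.00, V=5.33; Q1=10.67, Q2=5.33; dissipated=4.083

Answer: 5.33 V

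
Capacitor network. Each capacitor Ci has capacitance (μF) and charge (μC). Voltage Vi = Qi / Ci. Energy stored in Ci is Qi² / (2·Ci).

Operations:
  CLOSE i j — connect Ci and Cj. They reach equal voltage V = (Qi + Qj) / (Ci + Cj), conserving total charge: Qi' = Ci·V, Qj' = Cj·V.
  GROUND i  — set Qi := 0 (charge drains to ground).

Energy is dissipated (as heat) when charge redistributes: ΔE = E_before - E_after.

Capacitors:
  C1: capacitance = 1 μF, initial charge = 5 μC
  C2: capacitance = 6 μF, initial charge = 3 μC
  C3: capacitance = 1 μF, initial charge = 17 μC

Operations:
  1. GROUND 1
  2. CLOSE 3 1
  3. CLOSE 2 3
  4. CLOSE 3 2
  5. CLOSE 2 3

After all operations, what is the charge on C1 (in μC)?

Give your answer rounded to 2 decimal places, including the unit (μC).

Initial: C1(1μF, Q=5μC, V=5.00V), C2(6μF, Q=3μC, V=0.50V), C3(1μF, Q=17μC, V=17.00V)
Op 1: GROUND 1: Q1=0; energy lost=12.500
Op 2: CLOSE 3-1: Q_total=17.00, C_total=2.00, V=8.50; Q3=8.50, Q1=8.50; dissipated=72.250
Op 3: CLOSE 2-3: Q_total=11.50, C_total=7.00, V=1.64; Q2=9.86, Q3=1.64; dissipated=27.429
Op 4: CLOSE 3-2: Q_total=11.50, C_total=7.00, V=1.64; Q3=1.64, Q2=9.86; dissipated=0.000
Op 5: CLOSE 2-3: Q_total=11.50, C_total=7.00, V=1.64; Q2=9.86, Q3=1.64; dissipated=0.000
Final charges: Q1=8.50, Q2=9.86, Q3=1.64

Answer: 8.50 μC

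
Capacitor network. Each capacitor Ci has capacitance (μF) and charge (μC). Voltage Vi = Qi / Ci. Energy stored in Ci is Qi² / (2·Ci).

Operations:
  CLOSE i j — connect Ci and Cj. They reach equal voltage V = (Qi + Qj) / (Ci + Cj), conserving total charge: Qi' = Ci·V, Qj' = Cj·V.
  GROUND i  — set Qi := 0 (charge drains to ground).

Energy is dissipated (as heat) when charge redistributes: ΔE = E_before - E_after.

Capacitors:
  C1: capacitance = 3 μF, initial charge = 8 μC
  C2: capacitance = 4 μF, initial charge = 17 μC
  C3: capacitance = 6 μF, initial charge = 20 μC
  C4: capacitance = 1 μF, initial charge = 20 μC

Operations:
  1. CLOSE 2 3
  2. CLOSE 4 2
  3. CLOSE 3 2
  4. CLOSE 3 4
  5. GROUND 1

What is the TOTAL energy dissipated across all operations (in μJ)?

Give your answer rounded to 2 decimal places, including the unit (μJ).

Answer: 132.34 μJ

Derivation:
Initial: C1(3μF, Q=8μC, V=2.67V), C2(4μF, Q=17μC, V=4.25V), C3(6μF, Q=20μC, V=3.33V), C4(1μF, Q=20μC, V=20.00V)
Op 1: CLOSE 2-3: Q_total=37.00, C_total=10.00, V=3.70; Q2=14.80, Q3=22.20; dissipated=1.008
Op 2: CLOSE 4-2: Q_total=34.80, C_total=5.00, V=6.96; Q4=6.96, Q2=27.84; dissipated=106.276
Op 3: CLOSE 3-2: Q_total=50.04, C_total=10.00, V=5.00; Q3=30.02, Q2=20.02; dissipated=12.753
Op 4: CLOSE 3-4: Q_total=36.98, C_total=7.00, V=5.28; Q3=31.70, Q4=5.28; dissipated=1.640
Op 5: GROUND 1: Q1=0; energy lost=10.667
Total dissipated: 132.344 μJ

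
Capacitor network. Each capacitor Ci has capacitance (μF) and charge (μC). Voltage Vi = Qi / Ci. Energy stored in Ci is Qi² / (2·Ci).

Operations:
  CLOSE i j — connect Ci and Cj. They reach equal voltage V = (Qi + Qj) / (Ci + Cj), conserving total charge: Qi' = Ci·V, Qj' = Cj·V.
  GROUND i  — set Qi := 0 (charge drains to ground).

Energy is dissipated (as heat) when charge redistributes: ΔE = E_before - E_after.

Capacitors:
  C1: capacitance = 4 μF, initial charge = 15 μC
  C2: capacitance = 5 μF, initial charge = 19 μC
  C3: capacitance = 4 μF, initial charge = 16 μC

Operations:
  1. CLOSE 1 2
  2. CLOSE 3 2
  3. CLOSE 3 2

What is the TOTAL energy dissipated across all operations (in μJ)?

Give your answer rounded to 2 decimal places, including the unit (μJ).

Answer: 0.06 μJ

Derivation:
Initial: C1(4μF, Q=15μC, V=3.75V), C2(5μF, Q=19μC, V=3.80V), C3(4μF, Q=16μC, V=4.00V)
Op 1: CLOSE 1-2: Q_total=34.00, C_total=9.00, V=3.78; Q1=15.11, Q2=18.89; dissipated=0.003
Op 2: CLOSE 3-2: Q_total=34.89, C_total=9.00, V=3.88; Q3=15.51, Q2=19.38; dissipated=0.055
Op 3: CLOSE 3-2: Q_total=34.89, C_total=9.00, V=3.88; Q3=15.51, Q2=19.38; dissipated=0.000
Total dissipated: 0.058 μJ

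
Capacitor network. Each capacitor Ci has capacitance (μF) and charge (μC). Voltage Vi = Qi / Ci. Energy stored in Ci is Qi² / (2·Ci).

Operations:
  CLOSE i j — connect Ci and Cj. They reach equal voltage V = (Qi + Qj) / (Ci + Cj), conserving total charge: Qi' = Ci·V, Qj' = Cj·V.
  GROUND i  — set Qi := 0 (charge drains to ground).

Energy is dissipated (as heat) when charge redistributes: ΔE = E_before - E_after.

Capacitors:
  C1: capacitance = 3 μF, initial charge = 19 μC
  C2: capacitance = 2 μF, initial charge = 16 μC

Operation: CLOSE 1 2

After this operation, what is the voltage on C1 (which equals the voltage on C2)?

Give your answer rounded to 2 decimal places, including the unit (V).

Answer: 7.00 V

Derivation:
Initial: C1(3μF, Q=19μC, V=6.33V), C2(2μF, Q=16μC, V=8.00V)
Op 1: CLOSE 1-2: Q_total=35.00, C_total=5.00, V=7.00; Q1=21.00, Q2=14.00; dissipated=1.667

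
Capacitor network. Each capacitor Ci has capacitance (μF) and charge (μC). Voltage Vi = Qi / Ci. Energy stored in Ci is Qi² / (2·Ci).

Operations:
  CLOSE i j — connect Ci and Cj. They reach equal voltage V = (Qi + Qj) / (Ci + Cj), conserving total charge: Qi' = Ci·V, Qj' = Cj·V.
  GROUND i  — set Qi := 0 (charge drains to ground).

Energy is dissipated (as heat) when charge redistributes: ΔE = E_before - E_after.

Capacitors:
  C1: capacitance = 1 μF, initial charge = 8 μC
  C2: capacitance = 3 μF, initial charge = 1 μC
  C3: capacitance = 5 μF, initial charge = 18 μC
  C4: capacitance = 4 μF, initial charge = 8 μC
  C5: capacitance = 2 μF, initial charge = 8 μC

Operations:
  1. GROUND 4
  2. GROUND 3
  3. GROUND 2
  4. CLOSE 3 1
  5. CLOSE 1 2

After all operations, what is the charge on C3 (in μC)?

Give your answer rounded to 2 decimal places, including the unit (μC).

Initial: C1(1μF, Q=8μC, V=8.00V), C2(3μF, Q=1μC, V=0.33V), C3(5μF, Q=18μC, V=3.60V), C4(4μF, Q=8μC, V=2.00V), C5(2μF, Q=8μC, V=4.00V)
Op 1: GROUND 4: Q4=0; energy lost=8.000
Op 2: GROUND 3: Q3=0; energy lost=32.400
Op 3: GROUND 2: Q2=0; energy lost=0.167
Op 4: CLOSE 3-1: Q_total=8.00, C_total=6.00, V=1.33; Q3=6.67, Q1=1.33; dissipated=26.667
Op 5: CLOSE 1-2: Q_total=1.33, C_total=4.00, V=0.33; Q1=0.33, Q2=1.00; dissipated=0.667
Final charges: Q1=0.33, Q2=1.00, Q3=6.67, Q4=0.00, Q5=8.00

Answer: 6.67 μC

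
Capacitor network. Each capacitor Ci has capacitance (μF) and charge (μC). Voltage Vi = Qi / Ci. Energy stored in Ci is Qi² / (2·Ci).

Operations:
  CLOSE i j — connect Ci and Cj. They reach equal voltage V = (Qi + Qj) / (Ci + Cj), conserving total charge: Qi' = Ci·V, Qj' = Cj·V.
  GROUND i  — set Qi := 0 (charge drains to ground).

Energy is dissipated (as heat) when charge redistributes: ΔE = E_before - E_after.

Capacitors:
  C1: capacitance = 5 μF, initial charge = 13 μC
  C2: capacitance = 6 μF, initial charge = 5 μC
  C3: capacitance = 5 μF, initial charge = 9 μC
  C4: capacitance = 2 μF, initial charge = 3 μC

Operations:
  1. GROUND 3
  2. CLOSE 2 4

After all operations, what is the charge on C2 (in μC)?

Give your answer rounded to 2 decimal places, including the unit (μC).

Answer: 6.00 μC

Derivation:
Initial: C1(5μF, Q=13μC, V=2.60V), C2(6μF, Q=5μC, V=0.83V), C3(5μF, Q=9μC, V=1.80V), C4(2μF, Q=3μC, V=1.50V)
Op 1: GROUND 3: Q3=0; energy lost=8.100
Op 2: CLOSE 2-4: Q_total=8.00, C_total=8.00, V=1.00; Q2=6.00, Q4=2.00; dissipated=0.333
Final charges: Q1=13.00, Q2=6.00, Q3=0.00, Q4=2.00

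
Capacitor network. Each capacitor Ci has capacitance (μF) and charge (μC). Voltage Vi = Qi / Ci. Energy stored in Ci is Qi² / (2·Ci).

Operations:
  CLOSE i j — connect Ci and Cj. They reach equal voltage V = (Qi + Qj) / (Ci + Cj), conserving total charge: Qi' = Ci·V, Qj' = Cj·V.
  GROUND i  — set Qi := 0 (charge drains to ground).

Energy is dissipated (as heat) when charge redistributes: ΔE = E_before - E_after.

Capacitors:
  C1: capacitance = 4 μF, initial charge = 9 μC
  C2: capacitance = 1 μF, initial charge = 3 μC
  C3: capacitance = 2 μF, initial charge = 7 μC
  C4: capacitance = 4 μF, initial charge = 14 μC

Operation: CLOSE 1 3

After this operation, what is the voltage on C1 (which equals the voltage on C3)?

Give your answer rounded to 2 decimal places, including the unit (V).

Initial: C1(4μF, Q=9μC, V=2.25V), C2(1μF, Q=3μC, V=3.00V), C3(2μF, Q=7μC, V=3.50V), C4(4μF, Q=14μC, V=3.50V)
Op 1: CLOSE 1-3: Q_total=16.00, C_total=6.00, V=2.67; Q1=10.67, Q3=5.33; dissipated=1.042

Answer: 2.67 V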